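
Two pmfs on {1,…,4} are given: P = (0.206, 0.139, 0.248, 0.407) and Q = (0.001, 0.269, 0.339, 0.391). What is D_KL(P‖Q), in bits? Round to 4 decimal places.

D(P‖Q) = Σ p·log₂(p/q).
  0.206·log₂(0.206/0.001) = 1.58342
  0.139·log₂(0.139/0.269) = -0.13240
  0.248·log₂(0.248/0.339) = -0.11183
  0.407·log₂(0.407/0.391) = 0.02355
D(P‖Q) = 1.3627 bits.

1.3627 bits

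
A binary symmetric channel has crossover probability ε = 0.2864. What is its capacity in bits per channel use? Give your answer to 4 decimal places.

Binary symmetric channel: C = 1 − h₂(ε) where h₂ is the binary entropy function.
h₂(0.2864) = −0.2864·log₂0.2864 − 0.7136·log₂0.7136 = 0.8640.
C = 1 − 0.8640 = 0.1360 bits per channel use.

0.1360 bits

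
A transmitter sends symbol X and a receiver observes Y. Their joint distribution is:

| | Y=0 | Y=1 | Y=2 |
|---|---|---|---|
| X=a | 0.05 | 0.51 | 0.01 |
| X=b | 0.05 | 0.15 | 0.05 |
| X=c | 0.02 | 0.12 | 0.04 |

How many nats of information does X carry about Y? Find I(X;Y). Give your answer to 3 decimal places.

0.069 nats

Marginals: p(X) = (0.5700, 0.2500, 0.1800), p(Y) = (0.1200, 0.7800, 0.1000).
I(X;Y) = Σ p(x,y)·ln[p(x,y)/(p(x)p(y))].
  (a,0): 0.05·ln(0.7310) = -0.0157
  (a,1): 0.51·ln(1.1471) = 0.0700
  (a,2): 0.01·ln(0.1754) = -0.0174
  (b,0): 0.05·ln(1.6667) = 0.0255
  (b,1): 0.15·ln(0.7692) = -0.0394
  (b,2): 0.05·ln(2.0000) = 0.0347
  (c,0): 0.02·ln(0.9259) = -0.0015
  (c,1): 0.12·ln(0.8547) = -0.0188
  (c,2): 0.04·ln(2.2222) = 0.0319
Sum = 0.069 nats.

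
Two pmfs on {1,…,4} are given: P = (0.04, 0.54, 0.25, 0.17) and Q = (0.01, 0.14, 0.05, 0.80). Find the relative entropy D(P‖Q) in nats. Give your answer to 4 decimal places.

0.9235 nats

D(P‖Q) = Σ p·ln(p/q).
  0.04·ln(0.04/0.01) = 0.05545
  0.54·ln(0.54/0.14) = 0.72896
  0.25·ln(0.25/0.05) = 0.40236
  0.17·ln(0.17/0.80) = -0.26330
D(P‖Q) = 0.9235 nats.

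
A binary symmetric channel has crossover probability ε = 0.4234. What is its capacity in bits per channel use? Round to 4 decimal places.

Binary symmetric channel: C = 1 − h₂(ε) where h₂ is the binary entropy function.
h₂(0.4234) = −0.4234·log₂0.4234 − 0.5766·log₂0.5766 = 0.9830.
C = 1 − 0.9830 = 0.0170 bits per channel use.

0.0170 bits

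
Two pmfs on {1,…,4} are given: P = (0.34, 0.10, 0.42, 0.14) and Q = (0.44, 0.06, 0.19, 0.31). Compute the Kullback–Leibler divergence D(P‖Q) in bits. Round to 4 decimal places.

D(P‖Q) = Σ p·log₂(p/q).
  0.34·log₂(0.34/0.44) = -0.12647
  0.10·log₂(0.10/0.06) = 0.07370
  0.42·log₂(0.42/0.19) = 0.48064
  0.14·log₂(0.14/0.31) = -0.16056
D(P‖Q) = 0.2673 bits.

0.2673 bits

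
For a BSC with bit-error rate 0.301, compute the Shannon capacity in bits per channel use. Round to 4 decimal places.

0.1175 bits

Binary symmetric channel: C = 1 − h₂(ε) where h₂ is the binary entropy function.
h₂(0.301) = −0.301·log₂0.301 − 0.699·log₂0.699 = 0.8825.
C = 1 − 0.8825 = 0.1175 bits per channel use.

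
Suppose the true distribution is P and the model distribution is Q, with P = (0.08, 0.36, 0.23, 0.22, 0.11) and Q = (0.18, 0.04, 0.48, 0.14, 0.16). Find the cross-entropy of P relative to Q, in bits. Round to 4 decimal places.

3.0281 bits

H(P,Q) = −Σ p·log₂ q.
  −0.08·log₂(0.18) = 0.19791
  −0.36·log₂(0.04) = 1.67179
  −0.23·log₂(0.48) = 0.24355
  −0.22·log₂(0.14) = 0.62403
  −0.11·log₂(0.16) = 0.29082
H(P,Q) = 3.0281 bits.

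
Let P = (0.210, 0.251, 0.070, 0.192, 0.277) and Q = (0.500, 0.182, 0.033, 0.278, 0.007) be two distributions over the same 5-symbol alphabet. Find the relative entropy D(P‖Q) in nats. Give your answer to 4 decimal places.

0.8989 nats

D(P‖Q) = Σ p·ln(p/q).
  0.210·ln(0.210/0.500) = -0.18218
  0.251·ln(0.251/0.182) = 0.08068
  0.070·ln(0.070/0.033) = 0.05264
  0.192·ln(0.192/0.278) = -0.07106
  0.277·ln(0.277/0.007) = 1.01884
D(P‖Q) = 0.8989 nats.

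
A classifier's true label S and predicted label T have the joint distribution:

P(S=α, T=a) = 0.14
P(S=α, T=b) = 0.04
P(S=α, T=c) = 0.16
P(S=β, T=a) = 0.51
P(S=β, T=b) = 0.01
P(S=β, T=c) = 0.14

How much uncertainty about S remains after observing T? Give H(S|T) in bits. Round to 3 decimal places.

Chain rule: H(S|T) = H(S,T) − H(T).
Marginals: p(S) = (0.3400, 0.6600), p(T) = (0.6500, 0.0500, 0.3000).
H(S,T) = 1.9649 bits; H(T) = 1.1412 bits.
H(S|T) = 1.9649 − 1.1412 = 0.824 bits.

0.824 bits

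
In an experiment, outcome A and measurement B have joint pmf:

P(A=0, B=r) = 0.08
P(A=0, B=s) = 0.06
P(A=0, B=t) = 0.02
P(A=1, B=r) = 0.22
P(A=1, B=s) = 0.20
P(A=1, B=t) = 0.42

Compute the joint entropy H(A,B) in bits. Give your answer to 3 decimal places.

H(A,B) = −Σ p(x,y)·log₂ p(x,y) over all 6 cells.
  cell (0,r): −0.08·log₂0.08 = 0.2915
  cell (0,s): −0.06·log₂0.06 = 0.2435
  cell (0,t): −0.02·log₂0.02 = 0.1129
  cell (1,r): −0.22·log₂0.22 = 0.4806
  cell (1,s): −0.20·log₂0.20 = 0.4644
  cell (1,t): −0.42·log₂0.42 = 0.5256
Sum = 2.119 bits.

2.119 bits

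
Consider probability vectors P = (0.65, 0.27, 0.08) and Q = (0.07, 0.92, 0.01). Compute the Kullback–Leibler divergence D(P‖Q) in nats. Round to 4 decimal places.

D(P‖Q) = Σ p·ln(p/q).
  0.65·ln(0.65/0.07) = 1.44851
  0.27·ln(0.27/0.92) = -0.33101
  0.08·ln(0.08/0.01) = 0.16636
D(P‖Q) = 1.2839 nats.

1.2839 nats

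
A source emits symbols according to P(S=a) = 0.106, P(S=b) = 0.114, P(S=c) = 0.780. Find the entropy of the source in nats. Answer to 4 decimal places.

0.6793 nats

H(S) = −Σ p·ln p.
  −(0.106)·ln(0.106) = 0.23790
  −(0.114)·ln(0.114) = 0.24756
  −(0.780)·ln(0.780) = 0.19380
Sum: 0.23790 + 0.24756 + 0.19380 = 0.6793 nats.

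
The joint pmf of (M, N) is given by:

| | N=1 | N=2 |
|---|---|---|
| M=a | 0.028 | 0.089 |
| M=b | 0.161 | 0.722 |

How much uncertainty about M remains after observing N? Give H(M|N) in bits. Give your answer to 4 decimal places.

Marginals: p(M) = (0.1170, 0.8830), p(N) = (0.1890, 0.8110).
H(M|N) = Σ p(N) · H(M|N=·).
  N=1: p=0.1890, H(M|N=1) = 0.6052
  N=2: p=0.8110, H(M|N=2) = 0.4991
Weighted sum = 0.5192 bits.

0.5192 bits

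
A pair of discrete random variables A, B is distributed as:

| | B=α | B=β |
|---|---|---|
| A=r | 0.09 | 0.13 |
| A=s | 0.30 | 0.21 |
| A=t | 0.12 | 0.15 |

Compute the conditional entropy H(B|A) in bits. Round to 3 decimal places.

Marginals: p(A) = (0.2200, 0.5100, 0.2700), p(B) = (0.5100, 0.4900).
H(B|A) = Σ p(A) · H(B|A=·).
  A=r: p=0.2200, H(B|A=r) = 0.9760
  A=s: p=0.5100, H(B|A=s) = 0.9774
  A=t: p=0.2700, H(B|A=t) = 0.9911
Weighted sum = 0.981 bits.

0.981 bits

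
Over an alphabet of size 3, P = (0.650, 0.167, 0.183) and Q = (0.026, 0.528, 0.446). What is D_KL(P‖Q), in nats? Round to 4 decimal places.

1.7370 nats

D(P‖Q) = Σ p·ln(p/q).
  0.650·ln(0.650/0.026) = 2.09227
  0.167·ln(0.167/0.528) = -0.19223
  0.183·ln(0.183/0.446) = -0.16302
D(P‖Q) = 1.7370 nats.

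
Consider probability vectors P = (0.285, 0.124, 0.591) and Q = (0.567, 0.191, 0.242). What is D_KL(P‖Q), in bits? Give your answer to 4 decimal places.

D(P‖Q) = Σ p·log₂(p/q).
  0.285·log₂(0.285/0.567) = -0.28283
  0.124·log₂(0.124/0.191) = -0.07728
  0.591·log₂(0.591/0.242) = 0.76130
D(P‖Q) = 0.4012 bits.

0.4012 bits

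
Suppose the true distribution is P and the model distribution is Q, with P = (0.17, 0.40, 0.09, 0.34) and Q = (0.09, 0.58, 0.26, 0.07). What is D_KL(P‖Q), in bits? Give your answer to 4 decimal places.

D(P‖Q) = Σ p·log₂(p/q).
  0.17·log₂(0.17/0.09) = 0.15598
  0.40·log₂(0.40/0.58) = -0.21442
  0.09·log₂(0.09/0.26) = -0.13775
  0.34·log₂(0.34/0.07) = 0.77524
D(P‖Q) = 0.5791 bits.

0.5791 bits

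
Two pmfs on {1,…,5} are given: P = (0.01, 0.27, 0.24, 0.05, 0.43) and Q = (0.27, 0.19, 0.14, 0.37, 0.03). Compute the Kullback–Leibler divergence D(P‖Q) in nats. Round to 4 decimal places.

1.2361 nats

D(P‖Q) = Σ p·ln(p/q).
  0.01·ln(0.01/0.27) = -0.03296
  0.27·ln(0.27/0.19) = 0.09488
  0.24·ln(0.24/0.14) = 0.12936
  0.05·ln(0.05/0.37) = -0.10007
  0.43·ln(0.43/0.03) = 1.14491
D(P‖Q) = 1.2361 nats.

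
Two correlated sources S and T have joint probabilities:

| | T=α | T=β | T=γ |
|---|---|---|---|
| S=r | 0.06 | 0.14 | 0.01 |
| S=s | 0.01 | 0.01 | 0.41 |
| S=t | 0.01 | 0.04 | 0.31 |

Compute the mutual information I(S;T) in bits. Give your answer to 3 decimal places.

0.462 bits

Marginals: p(S) = (0.2100, 0.4300, 0.3600), p(T) = (0.0800, 0.1900, 0.7300).
I(S;T) = H(S) + H(T) − H(S,T).
H(S) = 1.5270, H(T) = 1.0782, H(S,T) = 2.1433.
I(S;T) = 1.5270 + 1.0782 − 2.1433 = 0.462 bits.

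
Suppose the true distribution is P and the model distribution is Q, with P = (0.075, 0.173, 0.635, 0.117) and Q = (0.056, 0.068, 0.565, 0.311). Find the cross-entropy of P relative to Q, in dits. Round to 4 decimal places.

H(P,Q) = −Σ p·log₁₀ q.
  −0.075·log₁₀(0.056) = 0.09389
  −0.173·log₁₀(0.068) = 0.20198
  −0.635·log₁₀(0.565) = 0.15745
  −0.117·log₁₀(0.311) = 0.05935
H(P,Q) = 0.5127 dits.

0.5127 dits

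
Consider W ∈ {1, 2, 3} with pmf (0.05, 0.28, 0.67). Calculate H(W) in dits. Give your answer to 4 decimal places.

H(W) = −Σ p·log₁₀ p.
  −(0.05)·log₁₀(0.05) = 0.06505
  −(0.28)·log₁₀(0.28) = 0.15480
  −(0.67)·log₁₀(0.67) = 0.11653
Sum: 0.06505 + 0.15480 + 0.11653 = 0.3364 dits.

0.3364 dits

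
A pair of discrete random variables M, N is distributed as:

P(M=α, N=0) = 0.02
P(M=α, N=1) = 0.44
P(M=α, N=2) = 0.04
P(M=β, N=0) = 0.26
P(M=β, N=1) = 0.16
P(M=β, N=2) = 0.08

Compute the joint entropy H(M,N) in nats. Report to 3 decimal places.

H(M,N) = −Σ p(x,y)·ln p(x,y) over all 6 cells.
  cell (α,0): −0.02·ln0.02 = 0.0782
  cell (α,1): −0.44·ln0.44 = 0.3612
  cell (α,2): −0.04·ln0.04 = 0.1288
  cell (β,0): −0.26·ln0.26 = 0.3502
  cell (β,1): −0.16·ln0.16 = 0.2932
  cell (β,2): −0.08·ln0.08 = 0.2021
Sum = 1.414 nats.

1.414 nats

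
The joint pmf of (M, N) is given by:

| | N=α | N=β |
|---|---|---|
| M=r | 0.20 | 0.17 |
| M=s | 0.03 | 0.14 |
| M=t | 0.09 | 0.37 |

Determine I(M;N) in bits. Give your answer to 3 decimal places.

Marginals: p(M) = (0.3700, 0.1700, 0.4600), p(N) = (0.3200, 0.6800).
I(M;N) = H(M) + H(N) − H(M,N).
H(M) = 1.4807, H(N) = 0.9044, H(M,N) = 2.2912.
I(M;N) = 1.4807 + 0.9044 − 2.2912 = 0.094 bits.

0.094 bits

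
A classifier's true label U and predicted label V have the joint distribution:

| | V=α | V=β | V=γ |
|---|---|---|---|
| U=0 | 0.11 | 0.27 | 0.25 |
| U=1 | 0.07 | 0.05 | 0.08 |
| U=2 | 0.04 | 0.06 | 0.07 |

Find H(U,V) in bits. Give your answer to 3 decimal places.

2.834 bits

H(U,V) = −Σ p(x,y)·log₂ p(x,y) over all 9 cells.
  cell (0,α): −0.11·log₂0.11 = 0.3503
  cell (0,β): −0.27·log₂0.27 = 0.5100
  cell (0,γ): −0.25·log₂0.25 = 0.5000
  cell (1,α): −0.07·log₂0.07 = 0.2686
  cell (1,β): −0.05·log₂0.05 = 0.2161
  cell (1,γ): −0.08·log₂0.08 = 0.2915
  cell (2,α): −0.04·log₂0.04 = 0.1858
  cell (2,β): −0.06·log₂0.06 = 0.2435
  cell (2,γ): −0.07·log₂0.07 = 0.2686
Sum = 2.834 bits.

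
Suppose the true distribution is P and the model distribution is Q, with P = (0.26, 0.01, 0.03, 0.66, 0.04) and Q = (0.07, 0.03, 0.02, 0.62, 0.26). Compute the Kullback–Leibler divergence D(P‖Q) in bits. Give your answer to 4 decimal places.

D(P‖Q) = Σ p·log₂(p/q).
  0.26·log₂(0.26/0.07) = 0.49220
  0.01·log₂(0.01/0.03) = -0.01585
  0.03·log₂(0.03/0.02) = 0.01755
  0.66·log₂(0.66/0.62) = 0.05953
  0.04·log₂(0.04/0.26) = -0.10802
D(P‖Q) = 0.4454 bits.

0.4454 bits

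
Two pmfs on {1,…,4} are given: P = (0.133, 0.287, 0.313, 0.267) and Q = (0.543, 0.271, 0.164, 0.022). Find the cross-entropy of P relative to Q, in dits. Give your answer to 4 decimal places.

H(P,Q) = −Σ p·log₁₀ q.
  −0.133·log₁₀(0.543) = 0.03527
  −0.287·log₁₀(0.271) = 0.16274
  −0.313·log₁₀(0.164) = 0.24575
  −0.267·log₁₀(0.022) = 0.44257
H(P,Q) = 0.8863 dits.

0.8863 dits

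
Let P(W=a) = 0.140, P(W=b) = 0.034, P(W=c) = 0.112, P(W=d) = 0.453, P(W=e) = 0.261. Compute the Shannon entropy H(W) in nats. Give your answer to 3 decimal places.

1.345 nats

H(W) = −Σ p·ln p.
  −(0.140)·ln(0.140) = 0.2753
  −(0.034)·ln(0.034) = 0.1150
  −(0.112)·ln(0.112) = 0.2452
  −(0.453)·ln(0.453) = 0.3587
  −(0.261)·ln(0.261) = 0.3506
Sum: 0.2753 + 0.1150 + 0.2452 + 0.3587 + 0.3506 = 1.345 nats.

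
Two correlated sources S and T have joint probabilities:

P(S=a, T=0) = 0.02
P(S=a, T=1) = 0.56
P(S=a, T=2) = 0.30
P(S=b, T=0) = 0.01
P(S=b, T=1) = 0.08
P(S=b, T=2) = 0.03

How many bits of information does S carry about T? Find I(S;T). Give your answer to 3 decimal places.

0.009 bits

Marginals: p(S) = (0.8800, 0.1200), p(T) = (0.0300, 0.6400, 0.3300).
I(S;T) = Σ p(x,y)·log₂[p(x,y)/(p(x)p(y))].
  (a,0): 0.02·log₂(0.7576) = -0.0080
  (a,1): 0.56·log₂(0.9943) = -0.0046
  (a,2): 0.30·log₂(1.0331) = 0.0141
  (b,0): 0.01·log₂(2.7778) = 0.0147
  (b,1): 0.08·log₂(1.0417) = 0.0047
  (b,2): 0.03·log₂(0.7576) = -0.0120
Sum = 0.009 bits.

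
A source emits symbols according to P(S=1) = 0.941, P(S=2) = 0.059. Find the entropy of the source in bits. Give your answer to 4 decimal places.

H(S) = −Σ p·log₂ p.
  −(0.941)·log₂(0.941) = 0.08256
  −(0.059)·log₂(0.059) = 0.24091
Sum: 0.08256 + 0.24091 = 0.3235 bits.

0.3235 bits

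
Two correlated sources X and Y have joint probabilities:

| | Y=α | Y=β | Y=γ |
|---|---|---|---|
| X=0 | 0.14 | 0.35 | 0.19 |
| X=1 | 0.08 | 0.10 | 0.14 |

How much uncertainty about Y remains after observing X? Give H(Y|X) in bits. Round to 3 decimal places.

Chain rule: H(Y|X) = H(X,Y) − H(X).
Marginals: p(X) = (0.6800, 0.3200), p(Y) = (0.2200, 0.4500, 0.3300).
H(X,Y) = 2.4032 bits; H(X) = 0.9044 bits.
H(Y|X) = 2.4032 − 0.9044 = 1.499 bits.

1.499 bits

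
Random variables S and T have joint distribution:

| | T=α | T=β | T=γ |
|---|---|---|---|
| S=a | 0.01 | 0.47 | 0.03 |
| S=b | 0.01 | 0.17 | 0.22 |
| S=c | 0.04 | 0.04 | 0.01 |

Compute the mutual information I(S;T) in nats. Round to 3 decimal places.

0.218 nats

Marginals: p(S) = (0.5100, 0.4000, 0.0900), p(T) = (0.0600, 0.6800, 0.2600).
I(S;T) = Σ p(x,y)·ln[p(x,y)/(p(x)p(y))].
  (a,α): 0.01·ln(0.3268) = -0.0112
  (a,β): 0.47·ln(1.3552) = 0.1429
  (a,γ): 0.03·ln(0.2262) = -0.0446
  (b,α): 0.01·ln(0.4167) = -0.0088
  (b,β): 0.17·ln(0.6250) = -0.0799
  (b,γ): 0.22·ln(2.1154) = 0.1648
  (c,α): 0.04·ln(7.4074) = 0.0801
  (c,β): 0.04·ln(0.6536) = -0.0170
  (c,γ): 0.01·ln(0.4274) = -0.0085
Sum = 0.218 nats.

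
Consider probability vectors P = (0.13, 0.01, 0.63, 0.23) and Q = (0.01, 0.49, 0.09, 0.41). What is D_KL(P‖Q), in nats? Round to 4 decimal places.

1.3875 nats

D(P‖Q) = Σ p·ln(p/q).
  0.13·ln(0.13/0.01) = 0.33344
  0.01·ln(0.01/0.49) = -0.03892
  0.63·ln(0.63/0.09) = 1.22592
  0.23·ln(0.23/0.41) = -0.13296
D(P‖Q) = 1.3875 nats.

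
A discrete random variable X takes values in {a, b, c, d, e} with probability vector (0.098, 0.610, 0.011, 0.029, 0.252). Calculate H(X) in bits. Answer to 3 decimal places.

H(X) = −Σ p·log₂ p.
  −(0.098)·log₂(0.098) = 0.3284
  −(0.610)·log₂(0.610) = 0.4350
  −(0.011)·log₂(0.011) = 0.0716
  −(0.029)·log₂(0.029) = 0.1481
  −(0.252)·log₂(0.252) = 0.5011
Sum: 0.3284 + 0.4350 + 0.0716 + 0.1481 + 0.5011 = 1.484 bits.

1.484 bits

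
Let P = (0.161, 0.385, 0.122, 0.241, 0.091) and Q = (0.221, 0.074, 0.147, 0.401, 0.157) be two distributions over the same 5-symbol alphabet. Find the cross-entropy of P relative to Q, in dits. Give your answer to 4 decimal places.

0.8113 dits

H(P,Q) = −Σ p·log₁₀ q.
  −0.161·log₁₀(0.221) = 0.10555
  −0.385·log₁₀(0.074) = 0.43535
  −0.122·log₁₀(0.147) = 0.10159
  −0.241·log₁₀(0.401) = 0.09564
  −0.091·log₁₀(0.157) = 0.07317
H(P,Q) = 0.8113 dits.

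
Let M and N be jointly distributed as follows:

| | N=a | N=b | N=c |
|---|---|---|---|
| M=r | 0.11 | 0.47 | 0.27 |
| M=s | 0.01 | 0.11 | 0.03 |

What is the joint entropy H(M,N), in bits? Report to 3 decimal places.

H(M,N) = −Σ p(x,y)·log₂ p(x,y) over all 6 cells.
  cell (r,a): −0.11·log₂0.11 = 0.3503
  cell (r,b): −0.47·log₂0.47 = 0.5120
  cell (r,c): −0.27·log₂0.27 = 0.5100
  cell (s,a): −0.01·log₂0.01 = 0.0664
  cell (s,b): −0.11·log₂0.11 = 0.3503
  cell (s,c): −0.03·log₂0.03 = 0.1518
Sum = 1.941 bits.

1.941 bits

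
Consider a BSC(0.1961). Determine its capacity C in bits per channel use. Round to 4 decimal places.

0.2859 bits

Binary symmetric channel: C = 1 − h₂(ε) where h₂ is the binary entropy function.
h₂(0.1961) = −0.1961·log₂0.1961 − 0.8039·log₂0.8039 = 0.7141.
C = 1 − 0.7141 = 0.2859 bits per channel use.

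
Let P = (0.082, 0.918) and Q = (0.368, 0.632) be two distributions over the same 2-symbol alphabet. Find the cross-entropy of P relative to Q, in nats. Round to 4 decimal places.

H(P,Q) = −Σ p·ln q.
  −0.082·ln(0.368) = 0.08197
  −0.918·ln(0.632) = 0.42124
H(P,Q) = 0.5032 nats.

0.5032 nats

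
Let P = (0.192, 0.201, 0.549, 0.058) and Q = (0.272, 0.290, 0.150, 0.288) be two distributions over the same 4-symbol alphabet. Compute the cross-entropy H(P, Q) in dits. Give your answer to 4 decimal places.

0.7003 dits

H(P,Q) = −Σ p·log₁₀ q.
  −0.192·log₁₀(0.272) = 0.10856
  −0.201·log₁₀(0.290) = 0.10806
  −0.549·log₁₀(0.150) = 0.45233
  −0.058·log₁₀(0.288) = 0.03136
H(P,Q) = 0.7003 dits.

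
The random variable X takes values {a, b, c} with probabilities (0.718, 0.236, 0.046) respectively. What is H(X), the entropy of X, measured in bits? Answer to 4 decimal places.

H(X) = −Σ p·log₂ p.
  −(0.718)·log₂(0.718) = 0.34316
  −(0.236)·log₂(0.236) = 0.49162
  −(0.046)·log₂(0.046) = 0.20434
Sum: 0.34316 + 0.49162 + 0.20434 = 1.0391 bits.

1.0391 bits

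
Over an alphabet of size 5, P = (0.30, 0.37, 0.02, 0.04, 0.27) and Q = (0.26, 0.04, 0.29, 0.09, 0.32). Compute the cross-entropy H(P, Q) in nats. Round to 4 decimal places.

H(P,Q) = −Σ p·ln q.
  −0.30·ln(0.26) = 0.40412
  −0.37·ln(0.04) = 1.19098
  −0.02·ln(0.29) = 0.02476
  −0.04·ln(0.09) = 0.09632
  −0.27·ln(0.32) = 0.30765
H(P,Q) = 2.0238 nats.

2.0238 nats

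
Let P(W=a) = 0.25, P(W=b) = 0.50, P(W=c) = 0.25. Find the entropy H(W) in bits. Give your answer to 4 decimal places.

H(W) = −Σ p·log₂ p.
  −(0.25)·log₂(0.25) = 0.50000
  −(0.50)·log₂(0.50) = 0.50000
  −(0.25)·log₂(0.25) = 0.50000
Sum: 0.50000 + 0.50000 + 0.50000 = 1.5000 bits.

1.5000 bits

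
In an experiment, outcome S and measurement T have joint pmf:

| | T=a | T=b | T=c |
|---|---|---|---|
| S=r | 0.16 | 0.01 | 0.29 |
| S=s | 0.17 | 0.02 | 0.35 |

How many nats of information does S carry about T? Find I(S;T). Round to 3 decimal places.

Marginals: p(S) = (0.4600, 0.5400), p(T) = (0.3300, 0.0300, 0.6400).
I(S;T) = Σ p(x,y)·ln[p(x,y)/(p(x)p(y))].
  (r,a): 0.16·ln(1.0540) = 0.0084
  (r,b): 0.01·ln(0.7246) = -0.0032
  (r,c): 0.29·ln(0.9851) = -0.0044
  (s,a): 0.17·ln(0.9540) = -0.0080
  (s,b): 0.02·ln(1.2346) = 0.0042
  (s,c): 0.35·ln(1.0127) = 0.0044
Sum = 0.001 nats.

0.001 nats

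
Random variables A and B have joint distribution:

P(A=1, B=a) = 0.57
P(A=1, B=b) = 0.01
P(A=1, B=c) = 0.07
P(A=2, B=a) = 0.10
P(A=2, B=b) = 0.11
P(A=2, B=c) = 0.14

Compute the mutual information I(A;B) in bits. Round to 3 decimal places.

0.284 bits

Marginals: p(A) = (0.6500, 0.3500), p(B) = (0.6700, 0.1200, 0.2100).
I(A;B) = Σ p(x,y)·log₂[p(x,y)/(p(x)p(y))].
  (1,a): 0.57·log₂(1.3088) = 0.2213
  (1,b): 0.01·log₂(0.1282) = -0.0296
  (1,c): 0.07·log₂(0.5128) = -0.0674
  (2,a): 0.10·log₂(0.4264) = -0.1230
  (2,b): 0.11·log₂(2.6190) = 0.1528
  (2,c): 0.14·log₂(1.9048) = 0.1301
Sum = 0.284 bits.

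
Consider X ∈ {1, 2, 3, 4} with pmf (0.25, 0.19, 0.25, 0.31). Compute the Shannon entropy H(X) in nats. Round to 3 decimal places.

1.372 nats

H(X) = −Σ p·ln p.
  −(0.25)·ln(0.25) = 0.3466
  −(0.19)·ln(0.19) = 0.3155
  −(0.25)·ln(0.25) = 0.3466
  −(0.31)·ln(0.31) = 0.3631
Sum: 0.3466 + 0.3155 + 0.3466 + 0.3631 = 1.372 nats.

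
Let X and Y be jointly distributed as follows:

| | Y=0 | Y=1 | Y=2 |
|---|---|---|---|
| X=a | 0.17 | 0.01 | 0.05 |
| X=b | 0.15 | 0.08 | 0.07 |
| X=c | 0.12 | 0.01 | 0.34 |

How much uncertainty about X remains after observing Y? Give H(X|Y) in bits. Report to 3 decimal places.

Chain rule: H(X|Y) = H(X,Y) − H(Y).
Marginals: p(X) = (0.2300, 0.3000, 0.4700), p(Y) = (0.4400, 0.1000, 0.4600).
H(X,Y) = 2.6504 bits; H(Y) = 1.3687 bits.
H(X|Y) = 2.6504 − 1.3687 = 1.282 bits.

1.282 bits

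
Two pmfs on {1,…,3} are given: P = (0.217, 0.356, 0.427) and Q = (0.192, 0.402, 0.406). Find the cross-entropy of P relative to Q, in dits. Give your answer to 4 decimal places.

0.4636 dits

H(P,Q) = −Σ p·log₁₀ q.
  −0.217·log₁₀(0.192) = 0.15552
  −0.356·log₁₀(0.402) = 0.14090
  −0.427·log₁₀(0.406) = 0.16716
H(P,Q) = 0.4636 dits.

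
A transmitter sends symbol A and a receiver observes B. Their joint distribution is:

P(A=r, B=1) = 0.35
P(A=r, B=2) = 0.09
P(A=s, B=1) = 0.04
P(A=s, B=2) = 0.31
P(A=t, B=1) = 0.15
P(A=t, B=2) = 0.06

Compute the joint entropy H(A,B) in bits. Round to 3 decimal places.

2.206 bits

H(A,B) = −Σ p(x,y)·log₂ p(x,y) over all 6 cells.
  cell (r,1): −0.35·log₂0.35 = 0.5301
  cell (r,2): −0.09·log₂0.09 = 0.3127
  cell (s,1): −0.04·log₂0.04 = 0.1858
  cell (s,2): −0.31·log₂0.31 = 0.5238
  cell (t,1): −0.15·log₂0.15 = 0.4105
  cell (t,2): −0.06·log₂0.06 = 0.2435
Sum = 2.206 bits.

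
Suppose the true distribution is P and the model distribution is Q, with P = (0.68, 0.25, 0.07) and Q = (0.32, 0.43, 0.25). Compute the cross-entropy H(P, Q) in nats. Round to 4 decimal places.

H(P,Q) = −Σ p·ln q.
  −0.68·ln(0.32) = 0.77482
  −0.25·ln(0.43) = 0.21099
  −0.07·ln(0.25) = 0.09704
H(P,Q) = 1.0828 nats.

1.0828 nats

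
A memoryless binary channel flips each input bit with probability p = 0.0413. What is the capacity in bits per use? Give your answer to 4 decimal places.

0.7518 bits

Binary symmetric channel: C = 1 − h₂(ε) where h₂ is the binary entropy function.
h₂(0.0413) = −0.0413·log₂0.0413 − 0.9587·log₂0.9587 = 0.2482.
C = 1 − 0.2482 = 0.7518 bits per channel use.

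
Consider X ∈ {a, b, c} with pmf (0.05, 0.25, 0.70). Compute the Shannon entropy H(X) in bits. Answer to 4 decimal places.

1.0763 bits

H(X) = −Σ p·log₂ p.
  −(0.05)·log₂(0.05) = 0.21610
  −(0.25)·log₂(0.25) = 0.50000
  −(0.70)·log₂(0.70) = 0.36020
Sum: 0.21610 + 0.50000 + 0.36020 = 1.0763 bits.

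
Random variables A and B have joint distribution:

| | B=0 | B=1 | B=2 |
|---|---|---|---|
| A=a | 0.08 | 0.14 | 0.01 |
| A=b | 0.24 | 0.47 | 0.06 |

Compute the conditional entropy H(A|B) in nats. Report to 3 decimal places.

Marginals: p(A) = (0.2300, 0.7700), p(B) = (0.3200, 0.6100, 0.0700).
H(A|B) = Σ p(B) · H(A|B=·).
  B=0: p=0.3200, H(A|B=0) = 0.5623
  B=1: p=0.6100, H(A|B=1) = 0.5387
  B=2: p=0.0700, H(A|B=2) = 0.4101
Weighted sum = 0.537 nats.

0.537 nats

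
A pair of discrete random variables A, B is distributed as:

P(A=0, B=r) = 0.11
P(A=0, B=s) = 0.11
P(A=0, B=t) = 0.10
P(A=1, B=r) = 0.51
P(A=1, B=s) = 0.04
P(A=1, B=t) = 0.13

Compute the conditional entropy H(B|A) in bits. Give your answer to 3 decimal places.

Chain rule: H(B|A) = H(A,B) − H(A).
Marginals: p(A) = (0.3200, 0.6800), p(B) = (0.6200, 0.1500, 0.2300).
H(A,B) = 2.0966 bits; H(A) = 0.9044 bits.
H(B|A) = 2.0966 − 0.9044 = 1.192 bits.

1.192 bits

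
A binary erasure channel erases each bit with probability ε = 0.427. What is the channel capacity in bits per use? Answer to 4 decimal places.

0.5730 bits

Binary erasure channel: capacity C = 1 − ε.
C = 1 − 0.427 = 0.5730 bits per channel use.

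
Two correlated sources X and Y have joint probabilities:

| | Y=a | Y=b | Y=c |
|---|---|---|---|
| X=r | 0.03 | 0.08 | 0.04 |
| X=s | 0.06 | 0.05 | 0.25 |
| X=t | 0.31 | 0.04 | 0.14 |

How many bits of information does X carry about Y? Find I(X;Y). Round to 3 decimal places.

Marginals: p(X) = (0.1500, 0.3600, 0.4900), p(Y) = (0.4000, 0.1700, 0.4300).
I(X;Y) = Σ p(x,y)·log₂[p(x,y)/(p(x)p(y))].
  (r,a): 0.03·log₂(0.5000) = -0.0300
  (r,b): 0.08·log₂(3.1373) = 0.1320
  (r,c): 0.04·log₂(0.6202) = -0.0276
  (s,a): 0.06·log₂(0.4167) = -0.0758
  (s,b): 0.05·log₂(0.8170) = -0.0146
  (s,c): 0.25·log₂(1.6150) = 0.1729
  (t,a): 0.31·log₂(1.5816) = 0.2050
  (t,b): 0.04·log₂(0.4802) = -0.0423
  (t,c): 0.14·log₂(0.6645) = -0.0826
Sum = 0.237 bits.

0.237 bits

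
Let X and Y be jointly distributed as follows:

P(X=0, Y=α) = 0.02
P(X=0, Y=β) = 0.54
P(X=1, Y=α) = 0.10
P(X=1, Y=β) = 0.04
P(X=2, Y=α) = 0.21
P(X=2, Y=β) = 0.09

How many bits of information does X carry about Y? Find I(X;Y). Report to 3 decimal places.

Marginals: p(X) = (0.5600, 0.1400, 0.3000), p(Y) = (0.3300, 0.6700).
I(X;Y) = H(X) + H(Y) − H(X,Y).
H(X) = 1.3866, H(Y) = 0.9149, H(X,Y) = 1.8963.
I(X;Y) = 1.3866 + 0.9149 − 1.8963 = 0.405 bits.

0.405 bits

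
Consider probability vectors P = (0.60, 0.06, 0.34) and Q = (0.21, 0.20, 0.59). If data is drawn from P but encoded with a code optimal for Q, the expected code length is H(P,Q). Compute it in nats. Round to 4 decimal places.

H(P,Q) = −Σ p·ln q.
  −0.60·ln(0.21) = 0.93639
  −0.06·ln(0.20) = 0.09657
  −0.34·ln(0.59) = 0.17940
H(P,Q) = 1.2124 nats.

1.2124 nats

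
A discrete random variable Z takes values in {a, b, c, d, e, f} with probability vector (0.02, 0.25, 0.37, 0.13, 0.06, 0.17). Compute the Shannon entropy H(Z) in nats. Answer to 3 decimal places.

1.528 nats

H(Z) = −Σ p·ln p.
  −(0.02)·ln(0.02) = 0.0782
  −(0.25)·ln(0.25) = 0.3466
  −(0.37)·ln(0.37) = 0.3679
  −(0.13)·ln(0.13) = 0.2652
  −(0.06)·ln(0.06) = 0.1688
  −(0.17)·ln(0.17) = 0.3012
Sum: 0.0782 + 0.3466 + 0.3679 + 0.2652 + 0.1688 + 0.3012 = 1.528 nats.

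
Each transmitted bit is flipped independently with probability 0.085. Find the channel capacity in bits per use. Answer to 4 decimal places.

Binary symmetric channel: C = 1 − h₂(ε) where h₂ is the binary entropy function.
h₂(0.085) = −0.085·log₂0.085 − 0.915·log₂0.915 = 0.4196.
C = 1 − 0.4196 = 0.5804 bits per channel use.

0.5804 bits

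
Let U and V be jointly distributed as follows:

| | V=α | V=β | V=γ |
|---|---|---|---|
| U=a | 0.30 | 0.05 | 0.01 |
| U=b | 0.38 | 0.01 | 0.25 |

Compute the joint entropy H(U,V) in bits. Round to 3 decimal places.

1.901 bits

H(U,V) = −Σ p(x,y)·log₂ p(x,y) over all 6 cells.
  cell (a,α): −0.30·log₂0.30 = 0.5211
  cell (a,β): −0.05·log₂0.05 = 0.2161
  cell (a,γ): −0.01·log₂0.01 = 0.0664
  cell (b,α): −0.38·log₂0.38 = 0.5305
  cell (b,β): −0.01·log₂0.01 = 0.0664
  cell (b,γ): −0.25·log₂0.25 = 0.5000
Sum = 1.901 bits.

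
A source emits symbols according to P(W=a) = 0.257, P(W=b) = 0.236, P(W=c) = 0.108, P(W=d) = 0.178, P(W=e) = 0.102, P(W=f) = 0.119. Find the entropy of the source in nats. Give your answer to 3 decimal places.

H(W) = −Σ p·ln p.
  −(0.257)·ln(0.257) = 0.3492
  −(0.236)·ln(0.236) = 0.3408
  −(0.108)·ln(0.108) = 0.2404
  −(0.178)·ln(0.178) = 0.3072
  −(0.102)·ln(0.102) = 0.2328
  −(0.119)·ln(0.119) = 0.2533
Sum: 0.3492 + 0.3408 + 0.2404 + 0.3072 + 0.2328 + 0.2533 = 1.724 nats.

1.724 nats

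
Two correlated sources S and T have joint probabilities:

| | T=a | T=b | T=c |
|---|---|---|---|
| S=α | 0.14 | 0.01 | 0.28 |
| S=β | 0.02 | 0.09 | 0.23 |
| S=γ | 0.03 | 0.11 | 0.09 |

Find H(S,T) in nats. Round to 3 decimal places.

1.875 nats

H(S,T) = −Σ p(x,y)·ln p(x,y) over all 9 cells.
  cell (α,a): −0.14·ln0.14 = 0.2753
  cell (α,b): −0.01·ln0.01 = 0.0461
  cell (α,c): −0.28·ln0.28 = 0.3564
  cell (β,a): −0.02·ln0.02 = 0.0782
  cell (β,b): −0.09·ln0.09 = 0.2167
  cell (β,c): −0.23·ln0.23 = 0.3380
  cell (γ,a): −0.03·ln0.03 = 0.1052
  cell (γ,b): −0.11·ln0.11 = 0.2428
  cell (γ,c): −0.09·ln0.09 = 0.2167
Sum = 1.875 nats.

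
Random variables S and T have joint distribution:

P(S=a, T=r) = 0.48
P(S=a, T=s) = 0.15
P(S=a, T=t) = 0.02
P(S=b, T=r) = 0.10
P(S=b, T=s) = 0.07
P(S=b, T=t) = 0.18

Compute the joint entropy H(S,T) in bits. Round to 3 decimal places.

H(S,T) = −Σ p(x,y)·log₂ p(x,y) over all 6 cells.
  cell (a,r): −0.48·log₂0.48 = 0.5083
  cell (a,s): −0.15·log₂0.15 = 0.4105
  cell (a,t): −0.02·log₂0.02 = 0.1129
  cell (b,r): −0.10·log₂0.10 = 0.3322
  cell (b,s): −0.07·log₂0.07 = 0.2686
  cell (b,t): −0.18·log₂0.18 = 0.4453
Sum = 2.078 bits.

2.078 bits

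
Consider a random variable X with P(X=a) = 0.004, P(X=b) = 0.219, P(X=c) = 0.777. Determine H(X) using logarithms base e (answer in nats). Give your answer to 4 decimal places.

H(X) = −Σ p·ln p.
  −(0.004)·ln(0.004) = 0.02209
  −(0.219)·ln(0.219) = 0.33259
  −(0.777)·ln(0.777) = 0.19605
Sum: 0.02209 + 0.33259 + 0.19605 = 0.5507 nats.

0.5507 nats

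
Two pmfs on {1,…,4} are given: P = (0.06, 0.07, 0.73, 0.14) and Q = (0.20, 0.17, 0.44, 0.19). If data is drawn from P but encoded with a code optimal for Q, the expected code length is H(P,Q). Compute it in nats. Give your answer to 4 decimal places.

H(P,Q) = −Σ p·ln q.
  −0.06·ln(0.20) = 0.09657
  −0.07·ln(0.17) = 0.12404
  −0.73·ln(0.44) = 0.59932
  −0.14·ln(0.19) = 0.23250
H(P,Q) = 1.0524 nats.

1.0524 nats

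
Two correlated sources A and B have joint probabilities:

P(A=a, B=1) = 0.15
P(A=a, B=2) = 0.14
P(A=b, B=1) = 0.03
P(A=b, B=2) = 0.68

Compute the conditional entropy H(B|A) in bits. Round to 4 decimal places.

Marginals: p(A) = (0.2900, 0.7100), p(B) = (0.1800, 0.8200).
H(B|A) = Σ p(A) · H(B|A=·).
  A=a: p=0.2900, H(B|A=a) = 0.9991
  A=b: p=0.7100, H(B|A=b) = 0.2525
Weighted sum = 0.4690 bits.

0.4690 bits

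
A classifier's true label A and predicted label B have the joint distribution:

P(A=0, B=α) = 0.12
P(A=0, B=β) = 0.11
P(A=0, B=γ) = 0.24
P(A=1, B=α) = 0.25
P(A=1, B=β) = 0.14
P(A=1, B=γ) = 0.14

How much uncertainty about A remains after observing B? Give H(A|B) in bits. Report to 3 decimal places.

0.945 bits

Marginals: p(A) = (0.4700, 0.5300), p(B) = (0.3700, 0.2500, 0.3800).
H(A|B) = Σ p(B) · H(A|B=·).
  B=α: p=0.3700, H(A|B=α) = 0.9090
  B=β: p=0.2500, H(A|B=β) = 0.9896
  B=γ: p=0.3800, H(A|B=γ) = 0.9495
Weighted sum = 0.945 bits.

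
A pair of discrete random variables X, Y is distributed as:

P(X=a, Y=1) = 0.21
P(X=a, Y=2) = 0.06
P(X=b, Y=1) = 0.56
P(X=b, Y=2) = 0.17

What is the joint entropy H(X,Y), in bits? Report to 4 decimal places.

H(X,Y) = −Σ p(x,y)·log₂ p(x,y) over all 4 cells.
  cell (a,1): −0.21·log₂0.21 = 0.47282
  cell (a,2): −0.06·log₂0.06 = 0.24353
  cell (b,1): −0.56·log₂0.56 = 0.46844
  cell (b,2): −0.17·log₂0.17 = 0.43459
Sum = 1.6194 bits.

1.6194 bits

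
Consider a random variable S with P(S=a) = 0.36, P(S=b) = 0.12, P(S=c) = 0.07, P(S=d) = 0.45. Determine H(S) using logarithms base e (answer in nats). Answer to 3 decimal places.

1.168 nats

H(S) = −Σ p·ln p.
  −(0.36)·ln(0.36) = 0.3678
  −(0.12)·ln(0.12) = 0.2544
  −(0.07)·ln(0.07) = 0.1861
  −(0.45)·ln(0.45) = 0.3593
Sum: 0.3678 + 0.2544 + 0.1861 + 0.3593 = 1.168 nats.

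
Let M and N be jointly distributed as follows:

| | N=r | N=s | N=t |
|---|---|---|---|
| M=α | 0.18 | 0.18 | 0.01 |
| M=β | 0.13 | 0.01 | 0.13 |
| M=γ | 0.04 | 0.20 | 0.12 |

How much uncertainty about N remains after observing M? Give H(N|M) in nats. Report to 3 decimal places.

Chain rule: H(N|M) = H(M,N) − H(M).
Marginals: p(M) = (0.3700, 0.2700, 0.3600), p(N) = (0.3500, 0.3900, 0.2600).
H(M,N) = 1.9450 nats; H(M) = 1.0892 nats.
H(N|M) = 1.9450 − 1.0892 = 0.856 nats.

0.856 nats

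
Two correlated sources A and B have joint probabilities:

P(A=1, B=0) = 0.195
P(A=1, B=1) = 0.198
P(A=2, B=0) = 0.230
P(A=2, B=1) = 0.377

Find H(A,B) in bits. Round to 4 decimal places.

H(A,B) = −Σ p(x,y)·log₂ p(x,y) over all 4 cells.
  cell (1,0): −0.195·log₂0.195 = 0.45990
  cell (1,1): −0.198·log₂0.198 = 0.46261
  cell (2,0): −0.230·log₂0.230 = 0.48767
  cell (2,1): −0.377·log₂0.377 = 0.53058
Sum = 1.9408 bits.

1.9408 bits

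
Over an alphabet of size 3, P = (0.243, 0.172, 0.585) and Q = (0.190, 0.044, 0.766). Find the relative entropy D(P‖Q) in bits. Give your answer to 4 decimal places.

D(P‖Q) = Σ p·log₂(p/q).
  0.243·log₂(0.243/0.190) = 0.08625
  0.172·log₂(0.172/0.044) = 0.33830
  0.585·log₂(0.585/0.766) = -0.22751
D(P‖Q) = 0.1970 bits.

0.1970 bits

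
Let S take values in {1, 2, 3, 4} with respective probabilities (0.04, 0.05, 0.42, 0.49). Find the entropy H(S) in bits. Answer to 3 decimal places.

1.432 bits

H(S) = −Σ p·log₂ p.
  −(0.04)·log₂(0.04) = 0.1858
  −(0.05)·log₂(0.05) = 0.2161
  −(0.42)·log₂(0.42) = 0.5256
  −(0.49)·log₂(0.49) = 0.5043
Sum: 0.1858 + 0.2161 + 0.5256 + 0.5043 = 1.432 bits.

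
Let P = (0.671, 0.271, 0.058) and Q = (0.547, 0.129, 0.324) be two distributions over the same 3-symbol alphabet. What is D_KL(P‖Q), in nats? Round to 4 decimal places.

0.2385 nats

D(P‖Q) = Σ p·ln(p/q).
  0.671·ln(0.671/0.547) = 0.13710
  0.271·ln(0.271/0.129) = 0.20117
  0.058·ln(0.058/0.324) = -0.09978
D(P‖Q) = 0.2385 nats.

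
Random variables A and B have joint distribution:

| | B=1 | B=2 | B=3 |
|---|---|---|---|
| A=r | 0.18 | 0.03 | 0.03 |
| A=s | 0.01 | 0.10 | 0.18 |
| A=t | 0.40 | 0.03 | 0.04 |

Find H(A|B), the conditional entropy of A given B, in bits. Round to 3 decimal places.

Marginals: p(A) = (0.2400, 0.2900, 0.4700), p(B) = (0.5900, 0.1600, 0.2500).
H(A|B) = Σ p(B) · H(A|B=·).
  B=1: p=0.5900, H(A|B=1) = 1.0024
  B=2: p=0.1600, H(A|B=2) = 1.3294
  B=3: p=0.2500, H(A|B=3) = 1.1313
Weighted sum = 1.087 bits.

1.087 bits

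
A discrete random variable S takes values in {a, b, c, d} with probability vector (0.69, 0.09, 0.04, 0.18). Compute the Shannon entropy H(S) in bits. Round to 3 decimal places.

1.313 bits

H(S) = −Σ p·log₂ p.
  −(0.69)·log₂(0.69) = 0.3694
  −(0.09)·log₂(0.09) = 0.3127
  −(0.04)·log₂(0.04) = 0.1858
  −(0.18)·log₂(0.18) = 0.4453
Sum: 0.3694 + 0.3127 + 0.1858 + 0.4453 = 1.313 bits.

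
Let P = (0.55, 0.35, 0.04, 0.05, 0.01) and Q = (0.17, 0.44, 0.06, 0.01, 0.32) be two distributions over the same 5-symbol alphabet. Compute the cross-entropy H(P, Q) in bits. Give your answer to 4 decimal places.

H(P,Q) = −Σ p·log₂ q.
  −0.55·log₂(0.17) = 1.40602
  −0.35·log₂(0.44) = 0.41455
  −0.04·log₂(0.06) = 0.16236
  −0.05·log₂(0.01) = 0.33219
  −0.01·log₂(0.32) = 0.01644
H(P,Q) = 2.3316 bits.

2.3316 bits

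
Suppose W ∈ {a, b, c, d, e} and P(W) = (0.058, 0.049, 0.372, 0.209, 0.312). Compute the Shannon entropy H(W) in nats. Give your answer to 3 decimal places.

H(W) = −Σ p·ln p.
  −(0.058)·ln(0.058) = 0.1651
  −(0.049)·ln(0.049) = 0.1478
  −(0.372)·ln(0.372) = 0.3679
  −(0.209)·ln(0.209) = 0.3272
  −(0.312)·ln(0.312) = 0.3634
Sum: 0.1651 + 0.1478 + 0.3679 + 0.3272 + 0.3634 = 1.371 nats.

1.371 nats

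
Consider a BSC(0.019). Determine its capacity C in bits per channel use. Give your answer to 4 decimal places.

Binary symmetric channel: C = 1 − h₂(ε) where h₂ is the binary entropy function.
h₂(0.019) = −0.019·log₂0.019 − 0.981·log₂0.981 = 0.1358.
C = 1 − 0.1358 = 0.8642 bits per channel use.

0.8642 bits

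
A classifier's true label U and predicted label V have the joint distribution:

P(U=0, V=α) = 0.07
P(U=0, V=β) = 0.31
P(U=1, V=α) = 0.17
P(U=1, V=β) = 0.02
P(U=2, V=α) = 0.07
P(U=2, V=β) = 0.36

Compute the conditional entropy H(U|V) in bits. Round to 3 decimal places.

1.246 bits

Marginals: p(U) = (0.3800, 0.1900, 0.4300), p(V) = (0.3100, 0.6900).
H(U|V) = Σ p(V) · H(U|V=·).
  V=α: p=0.3100, H(U|V=α) = 1.4448
  V=β: p=0.6900, H(U|V=β) = 1.1564
Weighted sum = 1.246 bits.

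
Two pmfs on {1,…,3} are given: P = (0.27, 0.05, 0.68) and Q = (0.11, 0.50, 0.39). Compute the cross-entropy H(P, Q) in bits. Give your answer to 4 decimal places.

1.8335 bits

H(P,Q) = −Σ p·log₂ q.
  −0.27·log₂(0.11) = 0.85979
  −0.05·log₂(0.50) = 0.05000
  −0.68·log₂(0.39) = 0.92375
H(P,Q) = 1.8335 bits.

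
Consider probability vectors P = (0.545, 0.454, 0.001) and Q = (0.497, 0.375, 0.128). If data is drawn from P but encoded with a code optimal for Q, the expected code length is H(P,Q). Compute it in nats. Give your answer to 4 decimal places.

0.8284 nats

H(P,Q) = −Σ p·ln q.
  −0.545·ln(0.497) = 0.38105
  −0.454·ln(0.375) = 0.44530
  −0.001·ln(0.128) = 0.00206
H(P,Q) = 0.8284 nats.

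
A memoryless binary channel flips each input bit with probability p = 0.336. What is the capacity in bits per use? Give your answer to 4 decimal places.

0.0791 bits

Binary symmetric channel: C = 1 − h₂(ε) where h₂ is the binary entropy function.
h₂(0.336) = −0.336·log₂0.336 − 0.664·log₂0.664 = 0.9209.
C = 1 − 0.9209 = 0.0791 bits per channel use.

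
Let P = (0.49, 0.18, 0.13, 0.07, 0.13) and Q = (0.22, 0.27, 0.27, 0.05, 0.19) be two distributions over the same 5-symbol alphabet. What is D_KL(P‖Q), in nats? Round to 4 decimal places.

0.1986 nats

D(P‖Q) = Σ p·ln(p/q).
  0.49·ln(0.49/0.22) = 0.39238
  0.18·ln(0.18/0.27) = -0.07298
  0.13·ln(0.13/0.27) = -0.09502
  0.07·ln(0.07/0.05) = 0.02355
  0.13·ln(0.13/0.19) = -0.04933
D(P‖Q) = 0.1986 nats.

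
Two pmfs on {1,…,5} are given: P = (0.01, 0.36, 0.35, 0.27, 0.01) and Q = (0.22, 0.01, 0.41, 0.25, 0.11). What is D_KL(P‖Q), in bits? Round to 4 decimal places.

D(P‖Q) = Σ p·log₂(p/q).
  0.01·log₂(0.01/0.22) = -0.04459
  0.36·log₂(0.36/0.01) = 1.86117
  0.35·log₂(0.35/0.41) = -0.07989
  0.27·log₂(0.27/0.25) = 0.02998
  0.01·log₂(0.01/0.11) = -0.03459
D(P‖Q) = 1.7321 bits.

1.7321 bits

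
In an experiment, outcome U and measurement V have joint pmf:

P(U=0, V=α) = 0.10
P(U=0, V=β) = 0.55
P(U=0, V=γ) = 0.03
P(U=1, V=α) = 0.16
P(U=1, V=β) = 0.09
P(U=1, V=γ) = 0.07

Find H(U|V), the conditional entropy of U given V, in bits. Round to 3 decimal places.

Chain rule: H(U|V) = H(U,V) − H(V).
Marginals: p(U) = (0.6800, 0.3200), p(V) = (0.2600, 0.6400, 0.1000).
H(U,V) = 1.9626 bits; H(V) = 1.2495 bits.
H(U|V) = 1.9626 − 1.2495 = 0.713 bits.

0.713 bits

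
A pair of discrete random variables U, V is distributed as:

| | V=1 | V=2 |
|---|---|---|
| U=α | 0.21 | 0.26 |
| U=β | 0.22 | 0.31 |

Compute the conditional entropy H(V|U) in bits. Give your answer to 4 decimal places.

Marginals: p(U) = (0.4700, 0.5300), p(V) = (0.4300, 0.5700).
H(V|U) = Σ p(U) · H(V|U=·).
  U=α: p=0.4700, H(V|U=α) = 0.9918
  U=β: p=0.5300, H(V|U=β) = 0.9791
Weighted sum = 0.9851 bits.

0.9851 bits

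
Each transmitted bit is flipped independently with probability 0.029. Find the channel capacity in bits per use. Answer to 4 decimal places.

0.8106 bits

Binary symmetric channel: C = 1 − h₂(ε) where h₂ is the binary entropy function.
h₂(0.029) = −0.029·log₂0.029 − 0.971·log₂0.971 = 0.1894.
C = 1 − 0.1894 = 0.8106 bits per channel use.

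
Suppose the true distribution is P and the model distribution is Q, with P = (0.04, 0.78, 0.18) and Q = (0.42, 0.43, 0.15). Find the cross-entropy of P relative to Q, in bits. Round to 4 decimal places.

H(P,Q) = −Σ p·log₂ q.
  −0.04·log₂(0.42) = 0.05006
  −0.78·log₂(0.43) = 0.94972
  −0.18·log₂(0.15) = 0.49265
H(P,Q) = 1.4924 bits.

1.4924 bits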